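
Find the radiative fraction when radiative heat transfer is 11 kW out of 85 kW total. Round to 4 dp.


f_rad = Q_rad / Q_total
f_rad = 11 / 85 = 0.1294


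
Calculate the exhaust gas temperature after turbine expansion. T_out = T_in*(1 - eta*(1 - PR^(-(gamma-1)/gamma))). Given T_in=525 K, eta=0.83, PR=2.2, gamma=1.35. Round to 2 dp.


T_out = T_in * (1 - eta * (1 - PR^(-(gamma-1)/gamma)))
Exponent = -(1.35-1)/1.35 = -0.25925926
PR^exp = 2.2^(-0.25925926) = 0.81512413
Factor = 1 - 0.83*(1 - 0.81512413) = 0.84655303
T_out = 525 * 0.84655303 = 444.44 K


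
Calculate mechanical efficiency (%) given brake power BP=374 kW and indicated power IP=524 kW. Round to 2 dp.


eta_mech = (BP / IP) * 100
Ratio = 374 / 524 = 0.7137
eta_mech = 0.7137 * 100 = 71.37%


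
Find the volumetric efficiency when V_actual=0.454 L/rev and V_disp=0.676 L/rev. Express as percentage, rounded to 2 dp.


eta_v = (V_actual / V_disp) * 100
Ratio = 0.454 / 0.676 = 0.6716
eta_v = 0.6716 * 100 = 67.16%


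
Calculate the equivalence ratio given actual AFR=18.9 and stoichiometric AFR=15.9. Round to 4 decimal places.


phi = AFR_stoich / AFR_actual
phi = 15.9 / 18.9 = 0.8413


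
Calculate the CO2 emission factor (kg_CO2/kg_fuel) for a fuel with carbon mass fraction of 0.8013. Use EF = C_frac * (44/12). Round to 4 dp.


EF = C_frac * (M_CO2 / M_C)
EF = 0.8013 * (44/12)
EF = 0.8013 * 3.666667 = 2.9381 kg_CO2/kg_fuel


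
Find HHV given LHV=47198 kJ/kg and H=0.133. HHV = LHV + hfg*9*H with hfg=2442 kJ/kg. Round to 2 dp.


HHV = LHV + hfg * 9 * H
Water addition = 2442 * 9 * 0.133 = 2923.074 kJ/kg
HHV = 47198 + 2923.074 = 50121.07 kJ/kg


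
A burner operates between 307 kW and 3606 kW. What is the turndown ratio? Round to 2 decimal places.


TDR = Q_max / Q_min
TDR = 3606 / 307 = 11.75


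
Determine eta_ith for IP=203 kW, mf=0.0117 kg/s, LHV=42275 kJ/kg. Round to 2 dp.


eta_ith = (IP / (mf * LHV)) * 100
Denominator = 0.0117 * 42275 = 494.6175 kW
eta_ith = (203 / 494.6175) * 100 = 41.04%


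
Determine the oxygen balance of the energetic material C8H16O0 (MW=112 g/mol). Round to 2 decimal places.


OB = -1600 * (2C + H/2 - O) / MW
Inner = 2*8 + 16/2 - 0 = 24.00
OB = -1600 * 24.00 / 112 = -342.86%


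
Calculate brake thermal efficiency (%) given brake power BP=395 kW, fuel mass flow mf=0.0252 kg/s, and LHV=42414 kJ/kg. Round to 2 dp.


eta_BTE = (BP / (mf * LHV)) * 100
Denominator = 0.0252 * 42414 = 1068.8328 kW
eta_BTE = (395 / 1068.8328) * 100 = 36.96%


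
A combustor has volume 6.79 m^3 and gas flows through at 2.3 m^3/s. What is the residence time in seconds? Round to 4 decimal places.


tau = V / Q_flow
tau = 6.79 / 2.3 = 2.9522 s


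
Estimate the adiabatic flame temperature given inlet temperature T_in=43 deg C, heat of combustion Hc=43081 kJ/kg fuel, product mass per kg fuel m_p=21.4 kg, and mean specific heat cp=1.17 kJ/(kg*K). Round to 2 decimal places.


T_ad = T_in + Hc / (m_p * cp)
Denominator = 21.4 * 1.17 = 25.0380
Temperature rise = 43081 / 25.0380 = 1720.62 K
T_ad = 43 + 1720.62 = 1763.62 deg C


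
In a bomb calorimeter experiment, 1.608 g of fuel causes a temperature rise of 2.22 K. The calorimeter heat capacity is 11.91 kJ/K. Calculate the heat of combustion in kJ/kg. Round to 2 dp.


Hc = C_cal * delta_T / m_fuel
Q_released = 11.91 * 2.22 = 26.4402 kJ
m_fuel = 1.608 g = 1.608/1000 kg = 0.001608 kg
Hc = 26.4402 / 0.001608 = 16442.91 kJ/kg


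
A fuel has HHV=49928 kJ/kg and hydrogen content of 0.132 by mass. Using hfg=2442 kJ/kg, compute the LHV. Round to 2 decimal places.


LHV = HHV - hfg * 9 * H
Water correction = 2442 * 9 * 0.132 = 2901.096 kJ/kg
LHV = 49928 - 2901.096 = 47026.90 kJ/kg


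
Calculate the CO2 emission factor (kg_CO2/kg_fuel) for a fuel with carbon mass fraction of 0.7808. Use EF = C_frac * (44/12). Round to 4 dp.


EF = C_frac * (M_CO2 / M_C)
EF = 0.7808 * (44/12)
EF = 0.7808 * 3.666667 = 2.8629 kg_CO2/kg_fuel


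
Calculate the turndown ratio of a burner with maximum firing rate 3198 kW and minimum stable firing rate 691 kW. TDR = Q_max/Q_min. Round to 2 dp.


TDR = Q_max / Q_min
TDR = 3198 / 691 = 4.63


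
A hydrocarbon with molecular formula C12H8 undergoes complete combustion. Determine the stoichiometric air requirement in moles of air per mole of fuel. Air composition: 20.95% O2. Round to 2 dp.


Balanced combustion: C12H8 + 14 O2 -> 12 CO2 + 4 H2O
O2 needed = C + H/4 = 12 + 8/4 = 14.00 moles
Air moles = O2 / 0.2095 = 14.00 / 0.2095 = 66.83 moles air


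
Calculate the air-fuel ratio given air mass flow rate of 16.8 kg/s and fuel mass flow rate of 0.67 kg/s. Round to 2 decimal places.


AFR = m_air / m_fuel
AFR = 16.8 / 0.67 = 25.07


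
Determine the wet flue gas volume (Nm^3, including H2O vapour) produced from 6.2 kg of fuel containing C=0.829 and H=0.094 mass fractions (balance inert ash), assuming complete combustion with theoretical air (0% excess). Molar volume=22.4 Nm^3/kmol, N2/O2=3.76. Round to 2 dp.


Per kg fuel: CO2 = (C/12 kmol)*22.4 = (0.829/12)*22.4 = 1.54747 Nm^3
Per kg fuel: H2O = (H/2 kmol)*22.4 = (0.094/2)*22.4 = 1.05280 Nm^3
O2 needed per kg fuel = C/12 + H/4 = 0.829/12 + 0.094/4 = 0.09258333 kmol
Per kg fuel: N2 = O2*3.76*22.4 = 0.09258333*3.76*22.4 = 7.79774 Nm^3
Total per kg = 1.54747 + 1.05280 + 7.79774 = 10.39801 Nm^3
Total = 10.39801 * 6.2 = 64.47 Nm^3


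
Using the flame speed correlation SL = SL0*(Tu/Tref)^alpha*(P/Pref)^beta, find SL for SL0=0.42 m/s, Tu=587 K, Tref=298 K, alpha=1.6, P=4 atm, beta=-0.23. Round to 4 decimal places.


SL = SL0 * (Tu/Tref)^alpha * (P/Pref)^beta
T ratio = 587/298 = 1.96979866
(T ratio)^alpha = 1.96979866^1.6 = 2.958523
(P/Pref)^beta = 4^(-0.23) = 0.726986
SL = 0.42 * 2.958523 * 0.726986 = 0.9033 m/s


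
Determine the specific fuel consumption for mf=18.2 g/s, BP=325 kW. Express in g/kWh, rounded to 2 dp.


SFC = (mf / BP) * 3600
Rate = 18.2 / 325 = 0.056000 g/(s*kW)
SFC = 0.056000 * 3600 = 201.60 g/kWh


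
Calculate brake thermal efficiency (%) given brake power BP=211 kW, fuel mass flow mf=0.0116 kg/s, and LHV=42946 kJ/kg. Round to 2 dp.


eta_BTE = (BP / (mf * LHV)) * 100
Denominator = 0.0116 * 42946 = 498.1736 kW
eta_BTE = (211 / 498.1736) * 100 = 42.35%


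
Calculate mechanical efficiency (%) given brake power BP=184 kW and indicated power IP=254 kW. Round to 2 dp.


eta_mech = (BP / IP) * 100
Ratio = 184 / 254 = 0.7244
eta_mech = 0.7244 * 100 = 72.44%


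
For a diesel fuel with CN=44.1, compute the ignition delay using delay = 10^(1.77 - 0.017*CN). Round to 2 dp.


delay = 10^(1.77 - 0.017*CN)
Exponent = 1.77 - 0.017*44.1 = 1.0203
delay = 10^1.0203 = 10.48 ms


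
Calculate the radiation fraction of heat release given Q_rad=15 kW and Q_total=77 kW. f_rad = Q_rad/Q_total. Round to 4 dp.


f_rad = Q_rad / Q_total
f_rad = 15 / 77 = 0.1948


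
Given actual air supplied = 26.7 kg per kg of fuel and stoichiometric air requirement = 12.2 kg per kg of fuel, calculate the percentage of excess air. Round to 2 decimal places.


Excess air = actual - stoichiometric = 26.7 - 12.2 = 14.50 kg/kg fuel
Excess air % = (excess / stoich) * 100 = (14.50 / 12.2) * 100 = 118.85%


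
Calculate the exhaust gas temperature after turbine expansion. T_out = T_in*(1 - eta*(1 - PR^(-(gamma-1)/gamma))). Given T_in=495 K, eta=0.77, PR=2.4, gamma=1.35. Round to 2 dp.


T_out = T_in * (1 - eta * (1 - PR^(-(gamma-1)/gamma)))
Exponent = -(1.35-1)/1.35 = -0.25925926
PR^exp = 2.4^(-0.25925926) = 0.79694200
Factor = 1 - 0.77*(1 - 0.79694200) = 0.84364534
T_out = 495 * 0.84364534 = 417.60 K


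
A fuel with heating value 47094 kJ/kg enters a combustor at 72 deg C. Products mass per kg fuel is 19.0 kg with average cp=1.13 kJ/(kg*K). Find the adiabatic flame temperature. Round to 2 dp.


T_ad = T_in + Hc / (m_p * cp)
Denominator = 19.0 * 1.13 = 21.4700
Temperature rise = 47094 / 21.4700 = 2193.48 K
T_ad = 72 + 2193.48 = 2265.48 deg C


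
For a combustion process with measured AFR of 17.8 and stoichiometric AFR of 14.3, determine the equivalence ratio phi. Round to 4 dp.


phi = AFR_stoich / AFR_actual
phi = 14.3 / 17.8 = 0.8034


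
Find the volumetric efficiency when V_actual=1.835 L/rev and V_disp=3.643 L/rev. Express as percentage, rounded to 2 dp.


eta_v = (V_actual / V_disp) * 100
Ratio = 1.835 / 3.643 = 0.5037
eta_v = 0.5037 * 100 = 50.37%


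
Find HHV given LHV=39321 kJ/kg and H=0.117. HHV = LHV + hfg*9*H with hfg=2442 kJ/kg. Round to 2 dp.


HHV = LHV + hfg * 9 * H
Water addition = 2442 * 9 * 0.117 = 2571.426 kJ/kg
HHV = 39321 + 2571.426 = 41892.43 kJ/kg


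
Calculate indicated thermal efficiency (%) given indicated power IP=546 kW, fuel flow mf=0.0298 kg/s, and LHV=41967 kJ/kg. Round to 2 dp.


eta_ith = (IP / (mf * LHV)) * 100
Denominator = 0.0298 * 41967 = 1250.6166 kW
eta_ith = (546 / 1250.6166) * 100 = 43.66%


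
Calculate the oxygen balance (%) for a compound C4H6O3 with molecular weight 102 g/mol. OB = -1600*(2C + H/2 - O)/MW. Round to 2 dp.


OB = -1600 * (2C + H/2 - O) / MW
Inner = 2*4 + 6/2 - 3 = 8.00
OB = -1600 * 8.00 / 102 = -125.49%


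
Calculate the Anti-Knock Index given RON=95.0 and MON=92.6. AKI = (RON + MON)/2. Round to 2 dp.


AKI = (RON + MON) / 2
AKI = (95.0 + 92.6) / 2
AKI = 187.6 / 2 = 93.80


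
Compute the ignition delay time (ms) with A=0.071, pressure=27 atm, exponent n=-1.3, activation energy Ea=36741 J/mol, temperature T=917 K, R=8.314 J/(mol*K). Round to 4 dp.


tau = A * P^n * exp(Ea/(R*T))
P^n = 27^(-1.3) = 0.01377930
Ea/(R*T) = 36741/(8.314*917) = 4.819163
exp(Ea/(R*T)) = 123.861377
tau = 0.071 * 0.01377930 * 123.861377 = 0.1212 ms


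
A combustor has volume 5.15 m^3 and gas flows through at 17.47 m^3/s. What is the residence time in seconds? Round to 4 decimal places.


tau = V / Q_flow
tau = 5.15 / 17.47 = 0.2948 s


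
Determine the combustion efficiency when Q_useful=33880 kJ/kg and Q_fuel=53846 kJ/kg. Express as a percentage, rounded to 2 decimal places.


Efficiency = (Q_useful / Q_fuel) * 100
Efficiency = (33880 / 53846) * 100
Efficiency = 0.6292 * 100 = 62.92%


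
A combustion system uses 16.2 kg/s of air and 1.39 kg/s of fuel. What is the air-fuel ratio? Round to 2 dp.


AFR = m_air / m_fuel
AFR = 16.2 / 1.39 = 11.65


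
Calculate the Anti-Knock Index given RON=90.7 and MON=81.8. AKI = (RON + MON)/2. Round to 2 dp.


AKI = (RON + MON) / 2
AKI = (90.7 + 81.8) / 2
AKI = 172.5 / 2 = 86.25


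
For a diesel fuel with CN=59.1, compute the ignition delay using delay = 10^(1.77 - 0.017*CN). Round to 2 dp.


delay = 10^(1.77 - 0.017*CN)
Exponent = 1.77 - 0.017*59.1 = 0.7653
delay = 10^0.7653 = 5.83 ms


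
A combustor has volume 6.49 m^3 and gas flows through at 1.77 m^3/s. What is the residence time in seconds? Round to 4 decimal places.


tau = V / Q_flow
tau = 6.49 / 1.77 = 3.6667 s


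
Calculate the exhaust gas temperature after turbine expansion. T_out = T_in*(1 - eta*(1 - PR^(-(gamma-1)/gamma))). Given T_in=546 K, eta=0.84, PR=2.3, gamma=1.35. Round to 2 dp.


T_out = T_in * (1 - eta * (1 - PR^(-(gamma-1)/gamma)))
Exponent = -(1.35-1)/1.35 = -0.25925926
PR^exp = 2.3^(-0.25925926) = 0.80578413
Factor = 1 - 0.84*(1 - 0.80578413) = 0.83685867
T_out = 546 * 0.83685867 = 456.92 K


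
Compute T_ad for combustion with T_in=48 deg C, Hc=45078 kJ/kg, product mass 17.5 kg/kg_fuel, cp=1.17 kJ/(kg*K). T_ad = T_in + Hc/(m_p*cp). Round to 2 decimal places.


T_ad = T_in + Hc / (m_p * cp)
Denominator = 17.5 * 1.17 = 20.4750
Temperature rise = 45078 / 20.4750 = 2201.61 K
T_ad = 48 + 2201.61 = 2249.61 deg C


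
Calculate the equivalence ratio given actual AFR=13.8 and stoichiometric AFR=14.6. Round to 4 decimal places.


phi = AFR_stoich / AFR_actual
phi = 14.6 / 13.8 = 1.0580


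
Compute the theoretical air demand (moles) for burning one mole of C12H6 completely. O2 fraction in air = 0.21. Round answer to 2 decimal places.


Balanced combustion: C12H6 + 13.5 O2 -> 12 CO2 + 3 H2O
O2 needed = C + H/4 = 12 + 6/4 = 13.50 moles
Air moles = O2 / 0.21 = 13.50 / 0.21 = 64.29 moles air


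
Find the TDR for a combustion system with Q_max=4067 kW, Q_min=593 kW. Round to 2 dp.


TDR = Q_max / Q_min
TDR = 4067 / 593 = 6.86


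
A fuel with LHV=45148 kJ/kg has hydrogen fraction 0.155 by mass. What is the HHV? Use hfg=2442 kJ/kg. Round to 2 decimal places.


HHV = LHV + hfg * 9 * H
Water addition = 2442 * 9 * 0.155 = 3406.590 kJ/kg
HHV = 45148 + 3406.590 = 48554.59 kJ/kg


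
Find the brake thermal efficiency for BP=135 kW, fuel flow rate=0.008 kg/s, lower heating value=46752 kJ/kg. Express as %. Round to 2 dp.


eta_BTE = (BP / (mf * LHV)) * 100
Denominator = 0.008 * 46752 = 374.0160 kW
eta_BTE = (135 / 374.0160) * 100 = 36.09%


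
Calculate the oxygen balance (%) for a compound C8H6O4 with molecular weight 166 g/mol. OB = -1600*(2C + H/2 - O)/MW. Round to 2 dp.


OB = -1600 * (2C + H/2 - O) / MW
Inner = 2*8 + 6/2 - 4 = 15.00
OB = -1600 * 15.00 / 166 = -144.58%


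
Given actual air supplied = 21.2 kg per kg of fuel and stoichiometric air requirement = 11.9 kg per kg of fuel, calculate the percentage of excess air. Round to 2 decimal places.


Excess air = actual - stoichiometric = 21.2 - 11.9 = 9.30 kg/kg fuel
Excess air % = (excess / stoich) * 100 = (9.30 / 11.9) * 100 = 78.15%


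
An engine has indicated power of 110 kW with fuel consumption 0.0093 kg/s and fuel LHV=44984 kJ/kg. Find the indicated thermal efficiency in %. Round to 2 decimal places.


eta_ith = (IP / (mf * LHV)) * 100
Denominator = 0.0093 * 44984 = 418.3512 kW
eta_ith = (110 / 418.3512) * 100 = 26.29%


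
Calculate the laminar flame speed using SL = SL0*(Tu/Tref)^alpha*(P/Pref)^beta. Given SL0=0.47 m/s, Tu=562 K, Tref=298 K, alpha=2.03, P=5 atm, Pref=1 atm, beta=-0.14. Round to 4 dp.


SL = SL0 * (Tu/Tref)^alpha * (P/Pref)^beta
T ratio = 562/298 = 1.88590604
(T ratio)^alpha = 1.88590604^2.03 = 3.624981
(P/Pref)^beta = 5^(-0.14) = 0.798260
SL = 0.47 * 3.624981 * 0.798260 = 1.3600 m/s


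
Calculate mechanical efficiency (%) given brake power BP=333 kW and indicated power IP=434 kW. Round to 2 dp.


eta_mech = (BP / IP) * 100
Ratio = 333 / 434 = 0.7673
eta_mech = 0.7673 * 100 = 76.73%


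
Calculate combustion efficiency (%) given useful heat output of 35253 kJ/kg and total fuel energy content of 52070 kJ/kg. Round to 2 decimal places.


Efficiency = (Q_useful / Q_fuel) * 100
Efficiency = (35253 / 52070) * 100
Efficiency = 0.6770 * 100 = 67.70%


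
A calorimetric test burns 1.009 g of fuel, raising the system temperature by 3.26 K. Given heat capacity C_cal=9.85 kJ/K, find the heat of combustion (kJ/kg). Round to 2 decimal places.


Hc = C_cal * delta_T / m_fuel
Q_released = 9.85 * 3.26 = 32.1110 kJ
m_fuel = 1.009 g = 1.009/1000 kg = 0.001009 kg
Hc = 32.1110 / 0.001009 = 31824.58 kJ/kg


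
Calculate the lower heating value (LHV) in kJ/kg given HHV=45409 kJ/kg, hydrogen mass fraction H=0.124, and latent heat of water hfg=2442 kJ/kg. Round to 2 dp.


LHV = HHV - hfg * 9 * H
Water correction = 2442 * 9 * 0.124 = 2725.272 kJ/kg
LHV = 45409 - 2725.272 = 42683.73 kJ/kg


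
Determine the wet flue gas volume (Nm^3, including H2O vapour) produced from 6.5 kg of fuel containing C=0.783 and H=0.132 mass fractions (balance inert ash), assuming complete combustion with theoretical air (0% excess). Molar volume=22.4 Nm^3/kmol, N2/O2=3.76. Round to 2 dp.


Per kg fuel: CO2 = (C/12 kmol)*22.4 = (0.783/12)*22.4 = 1.46160 Nm^3
Per kg fuel: H2O = (H/2 kmol)*22.4 = (0.132/2)*22.4 = 1.47840 Nm^3
O2 needed per kg fuel = C/12 + H/4 = 0.783/12 + 0.132/4 = 0.09825000 kmol
Per kg fuel: N2 = O2*3.76*22.4 = 0.09825000*3.76*22.4 = 8.27501 Nm^3
Total per kg = 1.46160 + 1.47840 + 8.27501 = 11.21501 Nm^3
Total = 11.21501 * 6.5 = 72.90 Nm^3


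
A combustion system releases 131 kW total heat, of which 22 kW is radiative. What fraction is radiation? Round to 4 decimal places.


f_rad = Q_rad / Q_total
f_rad = 22 / 131 = 0.1679


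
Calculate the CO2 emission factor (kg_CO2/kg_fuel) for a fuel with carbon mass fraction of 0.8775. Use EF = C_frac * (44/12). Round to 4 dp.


EF = C_frac * (M_CO2 / M_C)
EF = 0.8775 * (44/12)
EF = 0.8775 * 3.666667 = 3.2175 kg_CO2/kg_fuel


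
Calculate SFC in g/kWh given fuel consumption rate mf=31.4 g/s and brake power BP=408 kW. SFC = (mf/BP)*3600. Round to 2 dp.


SFC = (mf / BP) * 3600
Rate = 31.4 / 408 = 0.076961 g/(s*kW)
SFC = 0.076961 * 3600 = 277.06 g/kWh


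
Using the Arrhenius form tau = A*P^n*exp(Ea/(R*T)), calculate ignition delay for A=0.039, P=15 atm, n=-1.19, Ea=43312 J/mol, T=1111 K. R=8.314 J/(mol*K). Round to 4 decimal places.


tau = A * P^n * exp(Ea/(R*T))
P^n = 15^(-1.19) = 0.03985212
Ea/(R*T) = 43312/(8.314*1111) = 4.689042
exp(Ea/(R*T)) = 108.748991
tau = 0.039 * 0.03985212 * 108.748991 = 0.1690 ms


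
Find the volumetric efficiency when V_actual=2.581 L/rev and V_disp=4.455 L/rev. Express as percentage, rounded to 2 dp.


eta_v = (V_actual / V_disp) * 100
Ratio = 2.581 / 4.455 = 0.5793
eta_v = 0.5793 * 100 = 57.93%


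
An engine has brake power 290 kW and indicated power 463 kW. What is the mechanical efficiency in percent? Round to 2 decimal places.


eta_mech = (BP / IP) * 100
Ratio = 290 / 463 = 0.6263
eta_mech = 0.6263 * 100 = 62.63%


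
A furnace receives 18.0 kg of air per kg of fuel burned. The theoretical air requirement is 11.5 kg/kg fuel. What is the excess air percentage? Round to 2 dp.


Excess air = actual - stoichiometric = 18.0 - 11.5 = 6.50 kg/kg fuel
Excess air % = (excess / stoich) * 100 = (6.50 / 11.5) * 100 = 56.52%


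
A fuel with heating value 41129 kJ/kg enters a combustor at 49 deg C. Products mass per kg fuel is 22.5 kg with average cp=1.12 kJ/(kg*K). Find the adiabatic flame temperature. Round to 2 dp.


T_ad = T_in + Hc / (m_p * cp)
Denominator = 22.5 * 1.12 = 25.2000
Temperature rise = 41129 / 25.2000 = 1632.10 K
T_ad = 49 + 1632.10 = 1681.10 deg C


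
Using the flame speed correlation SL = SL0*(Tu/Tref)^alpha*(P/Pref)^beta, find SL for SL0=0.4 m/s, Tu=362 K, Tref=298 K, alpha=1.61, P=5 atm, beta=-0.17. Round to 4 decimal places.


SL = SL0 * (Tu/Tref)^alpha * (P/Pref)^beta
T ratio = 362/298 = 1.21476510
(T ratio)^alpha = 1.21476510^1.61 = 1.367832
(P/Pref)^beta = 5^(-0.17) = 0.760633
SL = 0.4 * 1.367832 * 0.760633 = 0.4162 m/s


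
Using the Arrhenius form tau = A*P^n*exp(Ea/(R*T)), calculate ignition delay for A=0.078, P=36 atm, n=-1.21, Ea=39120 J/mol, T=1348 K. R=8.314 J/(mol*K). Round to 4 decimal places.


tau = A * P^n * exp(Ea/(R*T))
P^n = 36^(-1.21) = 0.01308802
Ea/(R*T) = 39120/(8.314*1348) = 3.490591
exp(Ea/(R*T)) = 32.805322
tau = 0.078 * 0.01308802 * 32.805322 = 0.0335 ms


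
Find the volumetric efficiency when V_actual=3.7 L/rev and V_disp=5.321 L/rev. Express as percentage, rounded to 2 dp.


eta_v = (V_actual / V_disp) * 100
Ratio = 3.7 / 5.321 = 0.6954
eta_v = 0.6954 * 100 = 69.54%


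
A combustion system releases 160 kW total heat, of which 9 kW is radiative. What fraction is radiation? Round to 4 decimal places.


f_rad = Q_rad / Q_total
f_rad = 9 / 160 = 0.0563


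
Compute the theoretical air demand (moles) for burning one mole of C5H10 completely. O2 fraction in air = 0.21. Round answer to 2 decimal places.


Balanced combustion: C5H10 + 7.5 O2 -> 5 CO2 + 5 H2O
O2 needed = C + H/4 = 5 + 10/4 = 7.50 moles
Air moles = O2 / 0.21 = 7.50 / 0.21 = 35.71 moles air


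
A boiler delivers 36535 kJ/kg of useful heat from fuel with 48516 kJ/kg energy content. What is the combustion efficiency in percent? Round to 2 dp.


Efficiency = (Q_useful / Q_fuel) * 100
Efficiency = (36535 / 48516) * 100
Efficiency = 0.7531 * 100 = 75.31%


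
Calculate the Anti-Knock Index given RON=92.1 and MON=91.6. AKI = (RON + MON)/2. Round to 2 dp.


AKI = (RON + MON) / 2
AKI = (92.1 + 91.6) / 2
AKI = 183.7 / 2 = 91.85


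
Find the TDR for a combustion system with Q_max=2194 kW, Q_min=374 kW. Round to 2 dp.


TDR = Q_max / Q_min
TDR = 2194 / 374 = 5.87


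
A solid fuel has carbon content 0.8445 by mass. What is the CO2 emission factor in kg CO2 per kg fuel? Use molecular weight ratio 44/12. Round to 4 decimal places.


EF = C_frac * (M_CO2 / M_C)
EF = 0.8445 * (44/12)
EF = 0.8445 * 3.666667 = 3.0965 kg_CO2/kg_fuel


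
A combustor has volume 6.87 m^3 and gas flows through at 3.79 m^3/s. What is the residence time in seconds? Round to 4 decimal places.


tau = V / Q_flow
tau = 6.87 / 3.79 = 1.8127 s


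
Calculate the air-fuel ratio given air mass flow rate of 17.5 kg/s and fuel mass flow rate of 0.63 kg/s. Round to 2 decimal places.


AFR = m_air / m_fuel
AFR = 17.5 / 0.63 = 27.78


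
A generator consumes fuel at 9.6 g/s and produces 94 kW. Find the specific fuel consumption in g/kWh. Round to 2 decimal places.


SFC = (mf / BP) * 3600
Rate = 9.6 / 94 = 0.102128 g/(s*kW)
SFC = 0.102128 * 3600 = 367.66 g/kWh


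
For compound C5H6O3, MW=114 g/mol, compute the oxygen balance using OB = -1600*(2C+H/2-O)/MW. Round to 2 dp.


OB = -1600 * (2C + H/2 - O) / MW
Inner = 2*5 + 6/2 - 3 = 10.00
OB = -1600 * 10.00 / 114 = -140.35%


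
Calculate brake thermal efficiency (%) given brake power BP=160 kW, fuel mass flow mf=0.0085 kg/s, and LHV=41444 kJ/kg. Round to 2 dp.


eta_BTE = (BP / (mf * LHV)) * 100
Denominator = 0.0085 * 41444 = 352.2740 kW
eta_BTE = (160 / 352.2740) * 100 = 45.42%


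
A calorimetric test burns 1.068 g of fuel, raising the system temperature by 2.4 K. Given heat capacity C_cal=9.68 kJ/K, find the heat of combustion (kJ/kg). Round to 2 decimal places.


Hc = C_cal * delta_T / m_fuel
Q_released = 9.68 * 2.4 = 23.2320 kJ
m_fuel = 1.068 g = 1.068/1000 kg = 0.001068 kg
Hc = 23.2320 / 0.001068 = 21752.81 kJ/kg


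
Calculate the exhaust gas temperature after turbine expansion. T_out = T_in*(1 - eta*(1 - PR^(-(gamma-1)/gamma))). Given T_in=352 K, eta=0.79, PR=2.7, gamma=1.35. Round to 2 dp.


T_out = T_in * (1 - eta * (1 - PR^(-(gamma-1)/gamma)))
Exponent = -(1.35-1)/1.35 = -0.25925926
PR^exp = 2.7^(-0.25925926) = 0.77297411
Factor = 1 - 0.79*(1 - 0.77297411) = 0.82064955
T_out = 352 * 0.82064955 = 288.87 K


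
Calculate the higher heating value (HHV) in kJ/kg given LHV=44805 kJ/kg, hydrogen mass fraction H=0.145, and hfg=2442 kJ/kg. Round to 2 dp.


HHV = LHV + hfg * 9 * H
Water addition = 2442 * 9 * 0.145 = 3186.810 kJ/kg
HHV = 44805 + 3186.810 = 47991.81 kJ/kg


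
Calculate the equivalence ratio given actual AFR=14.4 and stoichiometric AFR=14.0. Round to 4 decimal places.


phi = AFR_stoich / AFR_actual
phi = 14.0 / 14.4 = 0.9722


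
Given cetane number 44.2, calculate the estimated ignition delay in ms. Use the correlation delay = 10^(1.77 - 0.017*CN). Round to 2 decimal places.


delay = 10^(1.77 - 0.017*CN)
Exponent = 1.77 - 0.017*44.2 = 1.0186
delay = 10^1.0186 = 10.44 ms


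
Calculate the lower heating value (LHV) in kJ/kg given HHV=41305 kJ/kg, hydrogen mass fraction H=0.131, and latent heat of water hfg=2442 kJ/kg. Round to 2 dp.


LHV = HHV - hfg * 9 * H
Water correction = 2442 * 9 * 0.131 = 2879.118 kJ/kg
LHV = 41305 - 2879.118 = 38425.88 kJ/kg


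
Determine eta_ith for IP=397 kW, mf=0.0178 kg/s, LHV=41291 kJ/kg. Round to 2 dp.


eta_ith = (IP / (mf * LHV)) * 100
Denominator = 0.0178 * 41291 = 734.9798 kW
eta_ith = (397 / 734.9798) * 100 = 54.02%


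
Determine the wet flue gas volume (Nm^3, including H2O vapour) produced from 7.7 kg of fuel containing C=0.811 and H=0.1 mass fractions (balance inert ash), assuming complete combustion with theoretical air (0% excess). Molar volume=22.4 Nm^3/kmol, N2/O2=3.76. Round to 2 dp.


Per kg fuel: CO2 = (C/12 kmol)*22.4 = (0.811/12)*22.4 = 1.51387 Nm^3
Per kg fuel: H2O = (H/2 kmol)*22.4 = (0.1/2)*22.4 = 1.12000 Nm^3
O2 needed per kg fuel = C/12 + H/4 = 0.811/12 + 0.1/4 = 0.09258333 kmol
Per kg fuel: N2 = O2*3.76*22.4 = 0.09258333*3.76*22.4 = 7.79774 Nm^3
Total per kg = 1.51387 + 1.12000 + 7.79774 = 10.43161 Nm^3
Total = 10.43161 * 7.7 = 80.32 Nm^3


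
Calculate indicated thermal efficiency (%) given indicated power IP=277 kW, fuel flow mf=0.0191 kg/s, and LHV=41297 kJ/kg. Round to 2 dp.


eta_ith = (IP / (mf * LHV)) * 100
Denominator = 0.0191 * 41297 = 788.7727 kW
eta_ith = (277 / 788.7727) * 100 = 35.12%


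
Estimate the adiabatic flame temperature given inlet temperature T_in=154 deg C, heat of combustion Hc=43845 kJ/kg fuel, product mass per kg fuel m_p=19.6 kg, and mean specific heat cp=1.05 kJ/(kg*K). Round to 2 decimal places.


T_ad = T_in + Hc / (m_p * cp)
Denominator = 19.6 * 1.05 = 20.5800
Temperature rise = 43845 / 20.5800 = 2130.47 K
T_ad = 154 + 2130.47 = 2284.47 deg C


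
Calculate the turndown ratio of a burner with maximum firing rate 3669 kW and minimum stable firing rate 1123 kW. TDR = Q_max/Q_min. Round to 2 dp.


TDR = Q_max / Q_min
TDR = 3669 / 1123 = 3.27


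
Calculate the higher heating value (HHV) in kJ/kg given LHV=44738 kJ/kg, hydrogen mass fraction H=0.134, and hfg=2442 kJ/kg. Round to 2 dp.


HHV = LHV + hfg * 9 * H
Water addition = 2442 * 9 * 0.134 = 2945.052 kJ/kg
HHV = 44738 + 2945.052 = 47683.05 kJ/kg


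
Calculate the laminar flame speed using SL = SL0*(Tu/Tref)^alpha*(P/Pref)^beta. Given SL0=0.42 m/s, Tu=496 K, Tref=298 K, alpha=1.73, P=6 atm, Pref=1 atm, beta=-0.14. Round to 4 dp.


SL = SL0 * (Tu/Tref)^alpha * (P/Pref)^beta
T ratio = 496/298 = 1.66442953
(T ratio)^alpha = 1.66442953^1.73 = 2.414288
(P/Pref)^beta = 6^(-0.14) = 0.778142
SL = 0.42 * 2.414288 * 0.778142 = 0.7890 m/s


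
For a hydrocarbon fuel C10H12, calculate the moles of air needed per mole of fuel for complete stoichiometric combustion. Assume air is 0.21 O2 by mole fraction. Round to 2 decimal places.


Balanced combustion: C10H12 + 13 O2 -> 10 CO2 + 6 H2O
O2 needed = C + H/4 = 10 + 12/4 = 13.00 moles
Air moles = O2 / 0.21 = 13.00 / 0.21 = 61.90 moles air


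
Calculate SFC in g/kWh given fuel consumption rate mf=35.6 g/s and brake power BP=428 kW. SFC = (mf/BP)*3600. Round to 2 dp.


SFC = (mf / BP) * 3600
Rate = 35.6 / 428 = 0.083178 g/(s*kW)
SFC = 0.083178 * 3600 = 299.44 g/kWh


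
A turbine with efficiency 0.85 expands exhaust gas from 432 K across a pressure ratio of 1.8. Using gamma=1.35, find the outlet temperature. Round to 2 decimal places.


T_out = T_in * (1 - eta * (1 - PR^(-(gamma-1)/gamma)))
Exponent = -(1.35-1)/1.35 = -0.25925926
PR^exp = 1.8^(-0.25925926) = 0.85865408
Factor = 1 - 0.85*(1 - 0.85865408) = 0.87985597
T_out = 432 * 0.87985597 = 380.10 K


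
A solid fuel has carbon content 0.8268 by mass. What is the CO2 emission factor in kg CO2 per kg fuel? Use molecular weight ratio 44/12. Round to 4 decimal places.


EF = C_frac * (M_CO2 / M_C)
EF = 0.8268 * (44/12)
EF = 0.8268 * 3.666667 = 3.0316 kg_CO2/kg_fuel


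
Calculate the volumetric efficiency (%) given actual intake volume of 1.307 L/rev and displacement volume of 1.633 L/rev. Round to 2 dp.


eta_v = (V_actual / V_disp) * 100
Ratio = 1.307 / 1.633 = 0.8004
eta_v = 0.8004 * 100 = 80.04%


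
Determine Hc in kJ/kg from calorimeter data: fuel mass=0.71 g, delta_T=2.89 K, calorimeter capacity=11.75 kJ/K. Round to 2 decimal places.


Hc = C_cal * delta_T / m_fuel
Q_released = 11.75 * 2.89 = 33.9575 kJ
m_fuel = 0.71 g = 0.71/1000 kg = 0.000710 kg
Hc = 33.9575 / 0.000710 = 47827.46 kJ/kg


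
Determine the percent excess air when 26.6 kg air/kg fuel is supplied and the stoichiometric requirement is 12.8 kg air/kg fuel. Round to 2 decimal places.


Excess air = actual - stoichiometric = 26.6 - 12.8 = 13.80 kg/kg fuel
Excess air % = (excess / stoich) * 100 = (13.80 / 12.8) * 100 = 107.81%


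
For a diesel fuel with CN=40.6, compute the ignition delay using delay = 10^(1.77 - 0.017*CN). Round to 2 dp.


delay = 10^(1.77 - 0.017*CN)
Exponent = 1.77 - 0.017*40.6 = 1.0798
delay = 10^1.0798 = 12.02 ms


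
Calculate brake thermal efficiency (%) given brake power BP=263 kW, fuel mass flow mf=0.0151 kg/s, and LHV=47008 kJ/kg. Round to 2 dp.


eta_BTE = (BP / (mf * LHV)) * 100
Denominator = 0.0151 * 47008 = 709.8208 kW
eta_BTE = (263 / 709.8208) * 100 = 37.05%


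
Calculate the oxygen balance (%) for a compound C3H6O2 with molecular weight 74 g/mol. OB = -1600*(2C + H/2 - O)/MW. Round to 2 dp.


OB = -1600 * (2C + H/2 - O) / MW
Inner = 2*3 + 6/2 - 2 = 7.00
OB = -1600 * 7.00 / 74 = -151.35%


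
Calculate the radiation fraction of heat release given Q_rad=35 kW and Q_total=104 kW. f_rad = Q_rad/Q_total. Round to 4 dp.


f_rad = Q_rad / Q_total
f_rad = 35 / 104 = 0.3365


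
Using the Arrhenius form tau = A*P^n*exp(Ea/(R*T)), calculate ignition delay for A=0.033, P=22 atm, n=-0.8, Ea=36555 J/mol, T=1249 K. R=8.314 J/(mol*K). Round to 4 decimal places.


tau = A * P^n * exp(Ea/(R*T))
P^n = 22^(-0.8) = 0.08434549
Ea/(R*T) = 36555/(8.314*1249) = 3.520257
exp(Ea/(R*T)) = 33.793101
tau = 0.033 * 0.08434549 * 33.793101 = 0.0941 ms


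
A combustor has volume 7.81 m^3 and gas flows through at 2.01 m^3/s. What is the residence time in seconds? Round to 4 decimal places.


tau = V / Q_flow
tau = 7.81 / 2.01 = 3.8856 s


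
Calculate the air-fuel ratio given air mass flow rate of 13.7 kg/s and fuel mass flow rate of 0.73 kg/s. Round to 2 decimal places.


AFR = m_air / m_fuel
AFR = 13.7 / 0.73 = 18.77


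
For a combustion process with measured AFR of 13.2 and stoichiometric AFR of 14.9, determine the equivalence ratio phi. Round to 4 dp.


phi = AFR_stoich / AFR_actual
phi = 14.9 / 13.2 = 1.1288


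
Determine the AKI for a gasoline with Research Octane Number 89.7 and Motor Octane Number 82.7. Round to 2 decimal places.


AKI = (RON + MON) / 2
AKI = (89.7 + 82.7) / 2
AKI = 172.4 / 2 = 86.20


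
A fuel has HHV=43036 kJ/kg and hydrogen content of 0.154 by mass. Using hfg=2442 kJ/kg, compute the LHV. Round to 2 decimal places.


LHV = HHV - hfg * 9 * H
Water correction = 2442 * 9 * 0.154 = 3384.612 kJ/kg
LHV = 43036 - 3384.612 = 39651.39 kJ/kg


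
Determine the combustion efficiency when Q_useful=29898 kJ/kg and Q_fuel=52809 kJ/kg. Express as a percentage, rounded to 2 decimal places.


Efficiency = (Q_useful / Q_fuel) * 100
Efficiency = (29898 / 52809) * 100
Efficiency = 0.5662 * 100 = 56.62%


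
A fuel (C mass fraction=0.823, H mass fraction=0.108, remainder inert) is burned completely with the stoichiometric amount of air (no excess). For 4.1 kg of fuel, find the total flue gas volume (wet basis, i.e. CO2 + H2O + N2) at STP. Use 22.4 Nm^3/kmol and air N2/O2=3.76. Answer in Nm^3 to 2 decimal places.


Per kg fuel: CO2 = (C/12 kmol)*22.4 = (0.823/12)*22.4 = 1.53627 Nm^3
Per kg fuel: H2O = (H/2 kmol)*22.4 = (0.108/2)*22.4 = 1.20960 Nm^3
O2 needed per kg fuel = C/12 + H/4 = 0.823/12 + 0.108/4 = 0.09558333 kmol
Per kg fuel: N2 = O2*3.76*22.4 = 0.09558333*3.76*22.4 = 8.05041 Nm^3
Total per kg = 1.53627 + 1.20960 + 8.05041 = 10.79628 Nm^3
Total = 10.79628 * 4.1 = 44.26 Nm^3


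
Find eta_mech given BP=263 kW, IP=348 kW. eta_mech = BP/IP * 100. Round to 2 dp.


eta_mech = (BP / IP) * 100
Ratio = 263 / 348 = 0.7557
eta_mech = 0.7557 * 100 = 75.57%


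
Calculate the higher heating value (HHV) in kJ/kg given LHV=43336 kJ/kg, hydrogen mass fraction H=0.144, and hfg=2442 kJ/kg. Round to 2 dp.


HHV = LHV + hfg * 9 * H
Water addition = 2442 * 9 * 0.144 = 3164.832 kJ/kg
HHV = 43336 + 3164.832 = 46500.83 kJ/kg


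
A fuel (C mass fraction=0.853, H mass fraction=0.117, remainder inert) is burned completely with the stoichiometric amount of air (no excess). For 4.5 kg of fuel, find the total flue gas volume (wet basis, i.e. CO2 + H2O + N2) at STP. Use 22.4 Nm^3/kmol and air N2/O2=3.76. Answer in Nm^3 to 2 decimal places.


Per kg fuel: CO2 = (C/12 kmol)*22.4 = (0.853/12)*22.4 = 1.59227 Nm^3
Per kg fuel: H2O = (H/2 kmol)*22.4 = (0.117/2)*22.4 = 1.31040 Nm^3
O2 needed per kg fuel = C/12 + H/4 = 0.853/12 + 0.117/4 = 0.10033333 kmol
Per kg fuel: N2 = O2*3.76*22.4 = 0.10033333*3.76*22.4 = 8.45047 Nm^3
Total per kg = 1.59227 + 1.31040 + 8.45047 = 11.35314 Nm^3
Total = 11.35314 * 4.5 = 51.09 Nm^3


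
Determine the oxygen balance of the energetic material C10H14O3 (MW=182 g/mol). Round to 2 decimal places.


OB = -1600 * (2C + H/2 - O) / MW
Inner = 2*10 + 14/2 - 3 = 24.00
OB = -1600 * 24.00 / 182 = -210.99%


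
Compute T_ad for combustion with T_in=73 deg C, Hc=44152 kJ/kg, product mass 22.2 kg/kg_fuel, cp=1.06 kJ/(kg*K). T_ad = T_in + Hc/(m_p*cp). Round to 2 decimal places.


T_ad = T_in + Hc / (m_p * cp)
Denominator = 22.2 * 1.06 = 23.5320
Temperature rise = 44152 / 23.5320 = 1876.25 K
T_ad = 73 + 1876.25 = 1949.25 deg C


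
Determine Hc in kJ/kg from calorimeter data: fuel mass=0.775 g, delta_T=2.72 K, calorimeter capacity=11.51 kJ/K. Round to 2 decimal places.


Hc = C_cal * delta_T / m_fuel
Q_released = 11.51 * 2.72 = 31.3072 kJ
m_fuel = 0.775 g = 0.775/1000 kg = 0.000775 kg
Hc = 31.3072 / 0.000775 = 40396.39 kJ/kg


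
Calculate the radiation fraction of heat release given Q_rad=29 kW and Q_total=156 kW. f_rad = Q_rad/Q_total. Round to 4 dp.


f_rad = Q_rad / Q_total
f_rad = 29 / 156 = 0.1859


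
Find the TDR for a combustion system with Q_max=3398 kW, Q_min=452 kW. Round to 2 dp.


TDR = Q_max / Q_min
TDR = 3398 / 452 = 7.52


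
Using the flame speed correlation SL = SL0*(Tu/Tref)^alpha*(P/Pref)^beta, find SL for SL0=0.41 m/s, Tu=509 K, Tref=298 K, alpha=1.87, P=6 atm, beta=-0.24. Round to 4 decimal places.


SL = SL0 * (Tu/Tref)^alpha * (P/Pref)^beta
T ratio = 509/298 = 1.70805369
(T ratio)^alpha = 1.70805369^1.87 = 2.721309
(P/Pref)^beta = 6^(-0.24) = 0.650495
SL = 0.41 * 2.721309 * 0.650495 = 0.7258 m/s


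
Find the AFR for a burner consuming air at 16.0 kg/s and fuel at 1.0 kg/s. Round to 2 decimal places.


AFR = m_air / m_fuel
AFR = 16.0 / 1.0 = 16.00


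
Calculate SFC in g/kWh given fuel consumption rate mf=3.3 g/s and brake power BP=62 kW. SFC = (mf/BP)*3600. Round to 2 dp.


SFC = (mf / BP) * 3600
Rate = 3.3 / 62 = 0.053226 g/(s*kW)
SFC = 0.053226 * 3600 = 191.61 g/kWh


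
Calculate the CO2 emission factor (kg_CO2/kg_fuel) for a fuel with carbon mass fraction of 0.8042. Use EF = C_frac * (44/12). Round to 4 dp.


EF = C_frac * (M_CO2 / M_C)
EF = 0.8042 * (44/12)
EF = 0.8042 * 3.666667 = 2.9487 kg_CO2/kg_fuel


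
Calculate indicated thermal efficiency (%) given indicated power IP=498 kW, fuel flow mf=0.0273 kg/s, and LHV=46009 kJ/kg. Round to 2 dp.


eta_ith = (IP / (mf * LHV)) * 100
Denominator = 0.0273 * 46009 = 1256.0457 kW
eta_ith = (498 / 1256.0457) * 100 = 39.65%


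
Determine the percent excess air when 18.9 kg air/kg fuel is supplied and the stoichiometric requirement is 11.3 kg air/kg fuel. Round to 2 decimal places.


Excess air = actual - stoichiometric = 18.9 - 11.3 = 7.60 kg/kg fuel
Excess air % = (excess / stoich) * 100 = (7.60 / 11.3) * 100 = 67.26%


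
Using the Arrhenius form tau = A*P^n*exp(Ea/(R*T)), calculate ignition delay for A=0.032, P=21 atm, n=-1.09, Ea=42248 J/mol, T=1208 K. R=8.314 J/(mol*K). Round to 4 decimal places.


tau = A * P^n * exp(Ea/(R*T))
P^n = 21^(-1.09) = 0.03620604
Ea/(R*T) = 42248/(8.314*1208) = 4.206580
exp(Ea/(R*T)) = 67.126605
tau = 0.032 * 0.03620604 * 67.126605 = 0.0778 ms


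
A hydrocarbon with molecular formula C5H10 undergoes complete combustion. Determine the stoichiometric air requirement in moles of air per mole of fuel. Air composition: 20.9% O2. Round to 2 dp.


Balanced combustion: C5H10 + 7.5 O2 -> 5 CO2 + 5 H2O
O2 needed = C + H/4 = 5 + 10/4 = 7.50 moles
Air moles = O2 / 0.209 = 7.50 / 0.209 = 35.89 moles air


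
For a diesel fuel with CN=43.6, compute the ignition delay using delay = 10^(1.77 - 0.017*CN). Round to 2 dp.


delay = 10^(1.77 - 0.017*CN)
Exponent = 1.77 - 0.017*43.6 = 1.0288
delay = 10^1.0288 = 10.69 ms


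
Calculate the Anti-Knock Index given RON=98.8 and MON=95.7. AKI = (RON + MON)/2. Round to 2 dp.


AKI = (RON + MON) / 2
AKI = (98.8 + 95.7) / 2
AKI = 194.5 / 2 = 97.25


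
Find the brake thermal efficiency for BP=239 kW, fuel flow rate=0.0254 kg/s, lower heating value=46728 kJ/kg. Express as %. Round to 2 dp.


eta_BTE = (BP / (mf * LHV)) * 100
Denominator = 0.0254 * 46728 = 1186.8912 kW
eta_BTE = (239 / 1186.8912) * 100 = 20.14%


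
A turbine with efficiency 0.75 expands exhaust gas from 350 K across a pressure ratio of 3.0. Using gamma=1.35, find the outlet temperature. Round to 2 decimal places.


T_out = T_in * (1 - eta * (1 - PR^(-(gamma-1)/gamma)))
Exponent = -(1.35-1)/1.35 = -0.25925926
PR^exp = 3.0^(-0.25925926) = 0.75214556
Factor = 1 - 0.75*(1 - 0.75214556) = 0.81410917
T_out = 350 * 0.81410917 = 284.94 K


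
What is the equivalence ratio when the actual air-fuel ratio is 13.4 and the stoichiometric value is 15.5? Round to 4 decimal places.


phi = AFR_stoich / AFR_actual
phi = 15.5 / 13.4 = 1.1567


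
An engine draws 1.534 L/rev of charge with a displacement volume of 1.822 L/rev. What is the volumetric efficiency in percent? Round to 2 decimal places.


eta_v = (V_actual / V_disp) * 100
Ratio = 1.534 / 1.822 = 0.8419
eta_v = 0.8419 * 100 = 84.19%


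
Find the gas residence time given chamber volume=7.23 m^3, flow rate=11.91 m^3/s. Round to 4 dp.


tau = V / Q_flow
tau = 7.23 / 11.91 = 0.6071 s


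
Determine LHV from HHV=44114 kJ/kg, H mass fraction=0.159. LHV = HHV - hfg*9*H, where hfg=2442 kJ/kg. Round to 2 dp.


LHV = HHV - hfg * 9 * H
Water correction = 2442 * 9 * 0.159 = 3494.502 kJ/kg
LHV = 44114 - 3494.502 = 40619.50 kJ/kg


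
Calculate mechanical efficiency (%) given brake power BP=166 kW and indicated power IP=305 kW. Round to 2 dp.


eta_mech = (BP / IP) * 100
Ratio = 166 / 305 = 0.5443
eta_mech = 0.5443 * 100 = 54.43%


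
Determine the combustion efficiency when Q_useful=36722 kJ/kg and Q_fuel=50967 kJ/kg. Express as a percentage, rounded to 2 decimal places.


Efficiency = (Q_useful / Q_fuel) * 100
Efficiency = (36722 / 50967) * 100
Efficiency = 0.7205 * 100 = 72.05%


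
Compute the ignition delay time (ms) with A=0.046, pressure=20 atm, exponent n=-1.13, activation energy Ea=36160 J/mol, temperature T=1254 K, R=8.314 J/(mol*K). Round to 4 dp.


tau = A * P^n * exp(Ea/(R*T))
P^n = 20^(-1.13) = 0.03387163
Ea/(R*T) = 36160/(8.314*1254) = 3.468334
exp(Ea/(R*T)) = 32.083235
tau = 0.046 * 0.03387163 * 32.083235 = 0.0500 ms


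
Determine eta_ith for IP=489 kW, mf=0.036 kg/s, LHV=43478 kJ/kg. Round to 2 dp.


eta_ith = (IP / (mf * LHV)) * 100
Denominator = 0.036 * 43478 = 1565.2080 kW
eta_ith = (489 / 1565.2080) * 100 = 31.24%


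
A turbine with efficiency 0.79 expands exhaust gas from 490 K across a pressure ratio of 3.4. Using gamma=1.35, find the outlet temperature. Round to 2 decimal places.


T_out = T_in * (1 - eta * (1 - PR^(-(gamma-1)/gamma)))
Exponent = -(1.35-1)/1.35 = -0.25925926
PR^exp = 3.4^(-0.25925926) = 0.72813041
Factor = 1 - 0.79*(1 - 0.72813041) = 0.78522302
T_out = 490 * 0.78522302 = 384.76 K


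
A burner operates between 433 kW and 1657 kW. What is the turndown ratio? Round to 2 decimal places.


TDR = Q_max / Q_min
TDR = 1657 / 433 = 3.83


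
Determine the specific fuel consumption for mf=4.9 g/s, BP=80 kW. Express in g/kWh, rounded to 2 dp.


SFC = (mf / BP) * 3600
Rate = 4.9 / 80 = 0.061250 g/(s*kW)
SFC = 0.061250 * 3600 = 220.50 g/kWh


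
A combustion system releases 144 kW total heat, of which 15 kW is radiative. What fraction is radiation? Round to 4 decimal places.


f_rad = Q_rad / Q_total
f_rad = 15 / 144 = 0.1042


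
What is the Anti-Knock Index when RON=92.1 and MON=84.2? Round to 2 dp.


AKI = (RON + MON) / 2
AKI = (92.1 + 84.2) / 2
AKI = 176.3 / 2 = 88.15
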